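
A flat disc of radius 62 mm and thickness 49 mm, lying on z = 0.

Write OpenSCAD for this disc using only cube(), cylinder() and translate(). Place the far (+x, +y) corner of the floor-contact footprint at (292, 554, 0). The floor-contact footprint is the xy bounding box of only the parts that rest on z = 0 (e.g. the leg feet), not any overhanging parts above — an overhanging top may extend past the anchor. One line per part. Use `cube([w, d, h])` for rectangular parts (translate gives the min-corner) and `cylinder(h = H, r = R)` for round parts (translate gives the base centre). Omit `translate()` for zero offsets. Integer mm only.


translate([230, 492, 0]) cylinder(h = 49, r = 62);


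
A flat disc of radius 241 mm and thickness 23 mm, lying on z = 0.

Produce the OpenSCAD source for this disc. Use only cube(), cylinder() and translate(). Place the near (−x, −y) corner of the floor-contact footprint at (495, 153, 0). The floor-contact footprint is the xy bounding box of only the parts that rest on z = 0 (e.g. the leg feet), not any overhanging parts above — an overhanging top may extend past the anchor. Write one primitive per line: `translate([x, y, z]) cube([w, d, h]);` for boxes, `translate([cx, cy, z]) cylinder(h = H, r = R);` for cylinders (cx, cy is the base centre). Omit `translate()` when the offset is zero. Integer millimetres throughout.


translate([736, 394, 0]) cylinder(h = 23, r = 241);


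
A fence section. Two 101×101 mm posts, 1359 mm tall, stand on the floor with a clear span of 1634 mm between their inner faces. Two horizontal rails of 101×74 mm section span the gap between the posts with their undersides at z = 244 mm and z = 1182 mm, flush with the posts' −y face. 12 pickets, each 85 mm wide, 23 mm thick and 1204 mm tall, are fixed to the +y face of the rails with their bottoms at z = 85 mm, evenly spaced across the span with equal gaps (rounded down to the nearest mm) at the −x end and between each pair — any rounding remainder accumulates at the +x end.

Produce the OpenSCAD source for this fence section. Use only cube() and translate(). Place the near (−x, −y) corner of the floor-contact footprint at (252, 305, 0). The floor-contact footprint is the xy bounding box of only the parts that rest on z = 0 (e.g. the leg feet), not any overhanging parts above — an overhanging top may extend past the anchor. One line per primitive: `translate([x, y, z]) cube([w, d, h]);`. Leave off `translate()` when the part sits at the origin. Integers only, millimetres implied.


translate([252, 305, 0]) cube([101, 101, 1359]);
translate([1987, 305, 0]) cube([101, 101, 1359]);
translate([353, 305, 244]) cube([1634, 101, 74]);
translate([353, 305, 1182]) cube([1634, 101, 74]);
translate([400, 406, 85]) cube([85, 23, 1204]);
translate([532, 406, 85]) cube([85, 23, 1204]);
translate([664, 406, 85]) cube([85, 23, 1204]);
translate([796, 406, 85]) cube([85, 23, 1204]);
translate([928, 406, 85]) cube([85, 23, 1204]);
translate([1060, 406, 85]) cube([85, 23, 1204]);
translate([1192, 406, 85]) cube([85, 23, 1204]);
translate([1324, 406, 85]) cube([85, 23, 1204]);
translate([1456, 406, 85]) cube([85, 23, 1204]);
translate([1588, 406, 85]) cube([85, 23, 1204]);
translate([1720, 406, 85]) cube([85, 23, 1204]);
translate([1852, 406, 85]) cube([85, 23, 1204]);


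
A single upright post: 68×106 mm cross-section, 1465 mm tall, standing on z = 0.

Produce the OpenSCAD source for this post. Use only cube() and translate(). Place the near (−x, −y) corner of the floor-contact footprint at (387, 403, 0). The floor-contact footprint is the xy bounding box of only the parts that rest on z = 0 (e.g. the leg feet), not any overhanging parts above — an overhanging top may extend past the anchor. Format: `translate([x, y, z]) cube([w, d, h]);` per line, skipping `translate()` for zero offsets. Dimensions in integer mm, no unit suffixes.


translate([387, 403, 0]) cube([68, 106, 1465]);


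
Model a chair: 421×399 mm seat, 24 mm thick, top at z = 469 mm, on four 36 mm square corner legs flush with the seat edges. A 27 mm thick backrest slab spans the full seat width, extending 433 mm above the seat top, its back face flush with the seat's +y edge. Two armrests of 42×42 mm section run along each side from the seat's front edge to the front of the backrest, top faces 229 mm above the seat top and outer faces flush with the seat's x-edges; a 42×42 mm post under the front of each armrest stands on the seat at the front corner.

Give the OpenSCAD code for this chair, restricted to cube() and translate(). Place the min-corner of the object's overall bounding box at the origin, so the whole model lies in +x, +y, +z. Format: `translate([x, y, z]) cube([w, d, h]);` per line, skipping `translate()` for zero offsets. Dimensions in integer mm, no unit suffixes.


translate([0, 0, 445]) cube([421, 399, 24]);
cube([36, 36, 445]);
translate([385, 0, 0]) cube([36, 36, 445]);
translate([0, 363, 0]) cube([36, 36, 445]);
translate([385, 363, 0]) cube([36, 36, 445]);
translate([0, 372, 469]) cube([421, 27, 433]);
translate([0, 0, 656]) cube([42, 372, 42]);
translate([379, 0, 656]) cube([42, 372, 42]);
translate([0, 0, 469]) cube([42, 42, 187]);
translate([379, 0, 469]) cube([42, 42, 187]);


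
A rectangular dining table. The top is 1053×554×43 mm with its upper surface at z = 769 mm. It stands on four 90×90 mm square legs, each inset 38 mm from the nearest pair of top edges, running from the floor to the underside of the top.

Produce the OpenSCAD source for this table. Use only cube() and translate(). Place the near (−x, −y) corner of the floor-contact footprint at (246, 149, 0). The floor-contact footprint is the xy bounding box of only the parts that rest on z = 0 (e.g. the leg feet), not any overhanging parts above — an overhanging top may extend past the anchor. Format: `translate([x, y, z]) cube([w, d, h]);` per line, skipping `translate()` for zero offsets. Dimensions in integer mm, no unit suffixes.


translate([208, 111, 726]) cube([1053, 554, 43]);
translate([246, 149, 0]) cube([90, 90, 726]);
translate([1133, 149, 0]) cube([90, 90, 726]);
translate([246, 537, 0]) cube([90, 90, 726]);
translate([1133, 537, 0]) cube([90, 90, 726]);


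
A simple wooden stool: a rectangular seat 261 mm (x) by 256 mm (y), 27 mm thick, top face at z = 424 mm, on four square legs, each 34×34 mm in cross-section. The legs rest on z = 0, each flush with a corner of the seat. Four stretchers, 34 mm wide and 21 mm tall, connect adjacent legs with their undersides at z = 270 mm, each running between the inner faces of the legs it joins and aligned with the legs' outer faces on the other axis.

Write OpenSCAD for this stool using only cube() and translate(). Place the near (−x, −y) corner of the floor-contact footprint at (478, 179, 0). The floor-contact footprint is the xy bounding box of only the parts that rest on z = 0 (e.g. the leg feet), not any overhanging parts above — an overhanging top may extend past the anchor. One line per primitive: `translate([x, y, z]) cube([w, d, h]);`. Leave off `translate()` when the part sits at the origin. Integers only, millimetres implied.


translate([478, 179, 397]) cube([261, 256, 27]);
translate([478, 179, 0]) cube([34, 34, 397]);
translate([705, 179, 0]) cube([34, 34, 397]);
translate([478, 401, 0]) cube([34, 34, 397]);
translate([705, 401, 0]) cube([34, 34, 397]);
translate([512, 179, 270]) cube([193, 34, 21]);
translate([512, 401, 270]) cube([193, 34, 21]);
translate([478, 213, 270]) cube([34, 188, 21]);
translate([705, 213, 270]) cube([34, 188, 21]);


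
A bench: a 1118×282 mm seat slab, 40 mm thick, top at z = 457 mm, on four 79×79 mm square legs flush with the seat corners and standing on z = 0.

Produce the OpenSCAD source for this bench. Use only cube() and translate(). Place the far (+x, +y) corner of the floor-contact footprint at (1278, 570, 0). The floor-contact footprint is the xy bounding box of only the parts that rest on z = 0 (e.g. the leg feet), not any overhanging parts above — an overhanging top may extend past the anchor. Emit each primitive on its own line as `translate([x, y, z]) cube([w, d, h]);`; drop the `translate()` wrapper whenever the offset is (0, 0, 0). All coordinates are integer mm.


translate([160, 288, 417]) cube([1118, 282, 40]);
translate([160, 288, 0]) cube([79, 79, 417]);
translate([160, 491, 0]) cube([79, 79, 417]);
translate([1199, 288, 0]) cube([79, 79, 417]);
translate([1199, 491, 0]) cube([79, 79, 417]);


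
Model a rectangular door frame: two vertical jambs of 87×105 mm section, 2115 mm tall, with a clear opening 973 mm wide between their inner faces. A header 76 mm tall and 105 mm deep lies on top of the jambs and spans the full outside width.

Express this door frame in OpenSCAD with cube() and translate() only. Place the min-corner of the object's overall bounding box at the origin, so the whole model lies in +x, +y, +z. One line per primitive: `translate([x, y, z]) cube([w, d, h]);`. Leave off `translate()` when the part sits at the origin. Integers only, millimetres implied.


cube([87, 105, 2115]);
translate([1060, 0, 0]) cube([87, 105, 2115]);
translate([0, 0, 2115]) cube([1147, 105, 76]);


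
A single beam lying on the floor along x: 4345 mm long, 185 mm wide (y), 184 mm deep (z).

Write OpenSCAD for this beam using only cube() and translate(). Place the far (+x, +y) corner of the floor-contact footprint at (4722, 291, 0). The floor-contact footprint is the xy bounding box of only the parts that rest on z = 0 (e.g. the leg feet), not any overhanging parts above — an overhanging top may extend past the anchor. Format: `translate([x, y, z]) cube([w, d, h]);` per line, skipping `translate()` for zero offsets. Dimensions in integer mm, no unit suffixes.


translate([377, 106, 0]) cube([4345, 185, 184]);


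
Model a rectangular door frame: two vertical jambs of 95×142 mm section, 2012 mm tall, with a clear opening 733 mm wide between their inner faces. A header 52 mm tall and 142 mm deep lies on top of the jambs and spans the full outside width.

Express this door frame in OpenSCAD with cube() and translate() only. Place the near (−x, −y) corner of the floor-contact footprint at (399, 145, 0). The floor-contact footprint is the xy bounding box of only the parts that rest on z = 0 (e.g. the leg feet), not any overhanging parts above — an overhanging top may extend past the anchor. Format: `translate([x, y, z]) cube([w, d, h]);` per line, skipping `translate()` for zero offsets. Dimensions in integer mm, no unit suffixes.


translate([399, 145, 0]) cube([95, 142, 2012]);
translate([1227, 145, 0]) cube([95, 142, 2012]);
translate([399, 145, 2012]) cube([923, 142, 52]);


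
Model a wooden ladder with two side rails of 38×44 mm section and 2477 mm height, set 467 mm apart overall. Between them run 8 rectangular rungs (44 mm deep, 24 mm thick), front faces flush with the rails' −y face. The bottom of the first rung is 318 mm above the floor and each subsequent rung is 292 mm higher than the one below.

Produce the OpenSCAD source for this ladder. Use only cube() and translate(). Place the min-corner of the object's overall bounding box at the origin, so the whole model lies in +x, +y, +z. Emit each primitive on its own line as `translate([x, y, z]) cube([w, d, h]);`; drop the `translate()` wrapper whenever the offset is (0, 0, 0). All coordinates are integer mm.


cube([38, 44, 2477]);
translate([429, 0, 0]) cube([38, 44, 2477]);
translate([38, 0, 318]) cube([391, 44, 24]);
translate([38, 0, 610]) cube([391, 44, 24]);
translate([38, 0, 902]) cube([391, 44, 24]);
translate([38, 0, 1194]) cube([391, 44, 24]);
translate([38, 0, 1486]) cube([391, 44, 24]);
translate([38, 0, 1778]) cube([391, 44, 24]);
translate([38, 0, 2070]) cube([391, 44, 24]);
translate([38, 0, 2362]) cube([391, 44, 24]);


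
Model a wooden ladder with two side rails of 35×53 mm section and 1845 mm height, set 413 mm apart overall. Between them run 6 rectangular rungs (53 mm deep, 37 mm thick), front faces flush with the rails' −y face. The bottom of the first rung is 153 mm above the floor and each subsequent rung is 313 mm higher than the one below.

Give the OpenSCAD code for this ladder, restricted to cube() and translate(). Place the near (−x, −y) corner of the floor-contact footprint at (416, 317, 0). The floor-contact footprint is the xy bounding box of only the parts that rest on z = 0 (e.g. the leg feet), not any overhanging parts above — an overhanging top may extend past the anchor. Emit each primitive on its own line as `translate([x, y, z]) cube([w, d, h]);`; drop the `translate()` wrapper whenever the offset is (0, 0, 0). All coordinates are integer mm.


// rung span = 413 - 2*35 = 343
// rung[k] z = 153 + k*313
translate([416, 317, 0]) cube([35, 53, 1845]);
translate([794, 317, 0]) cube([35, 53, 1845]);
translate([451, 317, 153]) cube([343, 53, 37]);
translate([451, 317, 466]) cube([343, 53, 37]);
translate([451, 317, 779]) cube([343, 53, 37]);
translate([451, 317, 1092]) cube([343, 53, 37]);
translate([451, 317, 1405]) cube([343, 53, 37]);
translate([451, 317, 1718]) cube([343, 53, 37]);


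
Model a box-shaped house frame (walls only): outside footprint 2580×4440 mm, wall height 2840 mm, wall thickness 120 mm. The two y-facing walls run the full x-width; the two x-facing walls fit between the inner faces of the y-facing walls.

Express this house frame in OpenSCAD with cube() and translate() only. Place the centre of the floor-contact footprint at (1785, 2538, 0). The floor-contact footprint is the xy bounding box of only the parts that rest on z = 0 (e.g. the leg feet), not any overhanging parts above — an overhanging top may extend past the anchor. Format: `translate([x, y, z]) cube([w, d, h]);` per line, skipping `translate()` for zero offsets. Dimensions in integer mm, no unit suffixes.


translate([495, 318, 0]) cube([2580, 120, 2840]);
translate([495, 4638, 0]) cube([2580, 120, 2840]);
translate([495, 438, 0]) cube([120, 4200, 2840]);
translate([2955, 438, 0]) cube([120, 4200, 2840]);


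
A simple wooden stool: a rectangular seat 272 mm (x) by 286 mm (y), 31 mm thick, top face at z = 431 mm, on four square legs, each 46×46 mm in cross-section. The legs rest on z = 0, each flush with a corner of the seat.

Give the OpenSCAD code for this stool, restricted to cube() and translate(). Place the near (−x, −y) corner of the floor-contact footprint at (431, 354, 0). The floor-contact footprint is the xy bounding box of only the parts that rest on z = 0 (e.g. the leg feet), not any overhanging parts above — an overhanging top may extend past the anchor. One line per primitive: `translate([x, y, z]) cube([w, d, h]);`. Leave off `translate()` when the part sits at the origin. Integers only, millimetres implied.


translate([431, 354, 400]) cube([272, 286, 31]);
translate([431, 354, 0]) cube([46, 46, 400]);
translate([657, 354, 0]) cube([46, 46, 400]);
translate([431, 594, 0]) cube([46, 46, 400]);
translate([657, 594, 0]) cube([46, 46, 400]);


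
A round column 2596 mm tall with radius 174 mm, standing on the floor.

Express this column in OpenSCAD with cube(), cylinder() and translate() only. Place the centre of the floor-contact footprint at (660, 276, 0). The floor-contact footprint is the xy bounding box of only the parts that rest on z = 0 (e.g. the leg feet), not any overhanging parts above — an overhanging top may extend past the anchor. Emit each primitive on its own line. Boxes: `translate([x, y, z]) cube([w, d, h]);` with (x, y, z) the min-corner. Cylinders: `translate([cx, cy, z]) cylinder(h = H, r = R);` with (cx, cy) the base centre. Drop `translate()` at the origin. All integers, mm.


translate([660, 276, 0]) cylinder(h = 2596, r = 174);


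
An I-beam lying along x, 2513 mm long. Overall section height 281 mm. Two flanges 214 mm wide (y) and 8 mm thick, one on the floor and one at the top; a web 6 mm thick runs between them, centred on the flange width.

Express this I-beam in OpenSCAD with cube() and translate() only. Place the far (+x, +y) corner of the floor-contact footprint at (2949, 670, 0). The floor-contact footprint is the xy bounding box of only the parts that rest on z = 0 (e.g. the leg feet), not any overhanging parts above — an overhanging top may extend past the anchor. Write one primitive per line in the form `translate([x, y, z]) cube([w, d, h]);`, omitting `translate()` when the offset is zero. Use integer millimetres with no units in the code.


translate([436, 456, 0]) cube([2513, 214, 8]);
translate([436, 560, 8]) cube([2513, 6, 265]);
translate([436, 456, 273]) cube([2513, 214, 8]);


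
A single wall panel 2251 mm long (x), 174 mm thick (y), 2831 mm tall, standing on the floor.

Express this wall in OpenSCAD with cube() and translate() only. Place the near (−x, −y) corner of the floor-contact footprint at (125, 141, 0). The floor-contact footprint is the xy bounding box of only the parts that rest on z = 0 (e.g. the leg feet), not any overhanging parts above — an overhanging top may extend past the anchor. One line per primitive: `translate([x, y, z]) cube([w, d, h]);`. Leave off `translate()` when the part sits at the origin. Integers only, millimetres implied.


translate([125, 141, 0]) cube([2251, 174, 2831]);


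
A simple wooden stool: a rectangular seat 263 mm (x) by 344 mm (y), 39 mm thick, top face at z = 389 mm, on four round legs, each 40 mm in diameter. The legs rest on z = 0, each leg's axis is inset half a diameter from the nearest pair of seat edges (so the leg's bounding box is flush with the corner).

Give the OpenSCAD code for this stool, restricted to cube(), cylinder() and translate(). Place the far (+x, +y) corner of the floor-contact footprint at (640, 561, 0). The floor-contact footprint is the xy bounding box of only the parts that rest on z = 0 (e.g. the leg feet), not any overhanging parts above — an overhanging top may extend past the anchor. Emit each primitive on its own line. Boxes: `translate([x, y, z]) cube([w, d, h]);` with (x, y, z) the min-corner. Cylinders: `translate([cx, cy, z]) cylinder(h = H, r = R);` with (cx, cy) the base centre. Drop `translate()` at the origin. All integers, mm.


translate([377, 217, 350]) cube([263, 344, 39]);
translate([397, 237, 0]) cylinder(h = 350, r = 20);
translate([620, 237, 0]) cylinder(h = 350, r = 20);
translate([397, 541, 0]) cylinder(h = 350, r = 20);
translate([620, 541, 0]) cylinder(h = 350, r = 20);


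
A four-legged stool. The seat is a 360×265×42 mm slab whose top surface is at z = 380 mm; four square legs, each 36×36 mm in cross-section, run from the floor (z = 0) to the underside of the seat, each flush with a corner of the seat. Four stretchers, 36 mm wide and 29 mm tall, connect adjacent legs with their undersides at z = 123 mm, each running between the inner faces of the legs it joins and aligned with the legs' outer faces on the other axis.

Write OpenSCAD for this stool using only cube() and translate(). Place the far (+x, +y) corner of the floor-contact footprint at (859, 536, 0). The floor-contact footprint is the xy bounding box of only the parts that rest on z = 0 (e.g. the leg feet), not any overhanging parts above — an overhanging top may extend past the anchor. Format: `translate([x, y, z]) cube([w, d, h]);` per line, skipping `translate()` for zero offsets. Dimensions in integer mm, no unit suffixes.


translate([499, 271, 338]) cube([360, 265, 42]);
translate([499, 271, 0]) cube([36, 36, 338]);
translate([823, 271, 0]) cube([36, 36, 338]);
translate([499, 500, 0]) cube([36, 36, 338]);
translate([823, 500, 0]) cube([36, 36, 338]);
translate([535, 271, 123]) cube([288, 36, 29]);
translate([535, 500, 123]) cube([288, 36, 29]);
translate([499, 307, 123]) cube([36, 193, 29]);
translate([823, 307, 123]) cube([36, 193, 29]);


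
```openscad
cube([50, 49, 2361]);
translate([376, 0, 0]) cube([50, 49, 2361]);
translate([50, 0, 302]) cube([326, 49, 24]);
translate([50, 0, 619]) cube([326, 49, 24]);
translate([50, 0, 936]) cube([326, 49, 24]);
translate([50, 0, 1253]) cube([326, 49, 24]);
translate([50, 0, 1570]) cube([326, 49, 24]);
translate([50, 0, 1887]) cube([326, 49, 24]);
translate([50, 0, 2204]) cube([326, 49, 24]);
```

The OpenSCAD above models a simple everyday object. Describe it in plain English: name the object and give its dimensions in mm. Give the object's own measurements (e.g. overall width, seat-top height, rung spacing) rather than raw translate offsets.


A straight ladder. Two 50×49 mm vertical rails, 2361 mm tall, stand 426 mm apart (outside-to-outside) with their front faces coplanar on the −y side. 7 rungs, each 49 mm deep and 24 mm tall, span between the inner faces of the rails, front faces flush with the rails. The lowest rung's underside is at z = 302 mm and rungs are spaced 317 mm apart (underside to underside).


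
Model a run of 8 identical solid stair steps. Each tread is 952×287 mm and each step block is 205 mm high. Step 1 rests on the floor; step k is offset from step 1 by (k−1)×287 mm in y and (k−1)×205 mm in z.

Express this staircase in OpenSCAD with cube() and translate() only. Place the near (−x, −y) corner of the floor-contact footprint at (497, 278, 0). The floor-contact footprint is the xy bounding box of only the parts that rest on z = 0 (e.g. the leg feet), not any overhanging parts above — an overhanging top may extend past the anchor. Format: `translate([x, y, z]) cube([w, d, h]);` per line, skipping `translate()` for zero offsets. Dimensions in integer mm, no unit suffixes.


translate([497, 278, 0]) cube([952, 287, 205]);
translate([497, 565, 205]) cube([952, 287, 205]);
translate([497, 852, 410]) cube([952, 287, 205]);
translate([497, 1139, 615]) cube([952, 287, 205]);
translate([497, 1426, 820]) cube([952, 287, 205]);
translate([497, 1713, 1025]) cube([952, 287, 205]);
translate([497, 2000, 1230]) cube([952, 287, 205]);
translate([497, 2287, 1435]) cube([952, 287, 205]);


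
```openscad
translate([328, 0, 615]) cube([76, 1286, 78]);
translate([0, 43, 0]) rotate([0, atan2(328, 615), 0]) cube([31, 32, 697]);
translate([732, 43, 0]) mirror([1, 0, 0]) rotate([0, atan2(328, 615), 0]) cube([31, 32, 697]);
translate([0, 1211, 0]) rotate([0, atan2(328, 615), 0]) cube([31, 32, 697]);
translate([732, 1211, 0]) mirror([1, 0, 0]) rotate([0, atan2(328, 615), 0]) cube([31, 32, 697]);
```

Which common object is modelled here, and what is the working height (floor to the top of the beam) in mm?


A sawhorse. The overall height is 693 mm.

A beam across two mirrored pairs of raked legs — a sawhorse. The beam's underside is at z = 615 (matching the legs' vertical rise in atan2(328, 615)) and the beam is 78 mm tall, so its top is at 615 + 78 = 693 mm. The raked legs top out at the beam's underside, so that is the highest point.


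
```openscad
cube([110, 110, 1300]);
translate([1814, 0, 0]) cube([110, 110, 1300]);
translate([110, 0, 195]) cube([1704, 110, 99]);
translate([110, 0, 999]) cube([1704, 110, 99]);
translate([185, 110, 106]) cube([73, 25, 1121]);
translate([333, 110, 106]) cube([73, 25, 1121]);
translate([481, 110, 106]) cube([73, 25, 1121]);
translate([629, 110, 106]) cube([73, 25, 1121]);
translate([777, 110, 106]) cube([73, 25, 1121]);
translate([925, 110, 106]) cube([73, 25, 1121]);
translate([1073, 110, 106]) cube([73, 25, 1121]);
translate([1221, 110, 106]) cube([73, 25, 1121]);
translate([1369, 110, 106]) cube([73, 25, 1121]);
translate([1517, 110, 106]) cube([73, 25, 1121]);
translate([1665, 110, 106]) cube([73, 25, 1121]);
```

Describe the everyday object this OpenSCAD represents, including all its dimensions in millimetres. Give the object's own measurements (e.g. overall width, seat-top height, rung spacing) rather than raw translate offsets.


A fence section. Two 110×110 mm posts, 1300 mm tall, stand on the floor with a clear span of 1704 mm between their inner faces. Two horizontal rails of 110×99 mm section span the gap between the posts with their undersides at z = 195 mm and z = 999 mm, flush with the posts' −y face. 11 pickets, each 73 mm wide, 25 mm thick and 1121 mm tall, are fixed to the +y face of the rails with their bottoms at z = 106 mm, spaced across the span with a 75 mm gap after the −x post and between neighbouring pickets, with 76 mm left before the +x post.


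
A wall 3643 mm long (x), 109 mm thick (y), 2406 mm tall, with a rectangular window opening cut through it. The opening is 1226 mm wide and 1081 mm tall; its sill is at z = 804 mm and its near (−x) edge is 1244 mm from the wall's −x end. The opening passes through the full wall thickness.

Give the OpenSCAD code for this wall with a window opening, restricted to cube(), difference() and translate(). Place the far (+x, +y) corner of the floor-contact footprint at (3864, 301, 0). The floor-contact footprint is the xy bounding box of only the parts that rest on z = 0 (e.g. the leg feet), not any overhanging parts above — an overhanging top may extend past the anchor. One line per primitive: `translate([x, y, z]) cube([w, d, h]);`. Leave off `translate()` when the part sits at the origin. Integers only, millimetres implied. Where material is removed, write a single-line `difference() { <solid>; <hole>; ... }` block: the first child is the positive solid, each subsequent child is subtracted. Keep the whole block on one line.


difference() { translate([221, 192, 0]) cube([3643, 109, 2406]); translate([1465, 192, 804]) cube([1226, 109, 1081]); }


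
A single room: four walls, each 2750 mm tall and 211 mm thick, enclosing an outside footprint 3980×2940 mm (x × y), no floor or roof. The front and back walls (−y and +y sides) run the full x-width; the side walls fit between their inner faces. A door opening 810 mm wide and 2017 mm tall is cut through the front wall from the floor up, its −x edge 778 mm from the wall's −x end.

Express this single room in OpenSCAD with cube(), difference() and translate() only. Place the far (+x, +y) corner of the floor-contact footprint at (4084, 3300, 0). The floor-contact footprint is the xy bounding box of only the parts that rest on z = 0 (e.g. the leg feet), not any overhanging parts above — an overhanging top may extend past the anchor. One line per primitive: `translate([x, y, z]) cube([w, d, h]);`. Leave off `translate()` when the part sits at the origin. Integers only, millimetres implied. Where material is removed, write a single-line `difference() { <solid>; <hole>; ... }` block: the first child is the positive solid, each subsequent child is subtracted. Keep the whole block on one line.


difference() { translate([104, 360, 0]) cube([3980, 211, 2750]); translate([882, 360, 0]) cube([810, 211, 2017]); }
translate([104, 3089, 0]) cube([3980, 211, 2750]);
translate([104, 571, 0]) cube([211, 2518, 2750]);
translate([3873, 571, 0]) cube([211, 2518, 2750]);


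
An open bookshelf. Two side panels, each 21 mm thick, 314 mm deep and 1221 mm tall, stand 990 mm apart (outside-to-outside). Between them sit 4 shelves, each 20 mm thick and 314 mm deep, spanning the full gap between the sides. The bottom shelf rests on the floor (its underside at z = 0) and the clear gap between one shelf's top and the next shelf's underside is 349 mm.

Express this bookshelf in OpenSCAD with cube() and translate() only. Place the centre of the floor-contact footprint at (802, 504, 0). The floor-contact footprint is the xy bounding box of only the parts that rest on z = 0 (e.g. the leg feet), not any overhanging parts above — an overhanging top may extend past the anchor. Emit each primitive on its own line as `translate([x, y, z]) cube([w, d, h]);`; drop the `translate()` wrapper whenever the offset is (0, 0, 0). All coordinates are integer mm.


translate([307, 347, 0]) cube([21, 314, 1221]);
translate([1276, 347, 0]) cube([21, 314, 1221]);
translate([328, 347, 0]) cube([948, 314, 20]);
translate([328, 347, 369]) cube([948, 314, 20]);
translate([328, 347, 738]) cube([948, 314, 20]);
translate([328, 347, 1107]) cube([948, 314, 20]);


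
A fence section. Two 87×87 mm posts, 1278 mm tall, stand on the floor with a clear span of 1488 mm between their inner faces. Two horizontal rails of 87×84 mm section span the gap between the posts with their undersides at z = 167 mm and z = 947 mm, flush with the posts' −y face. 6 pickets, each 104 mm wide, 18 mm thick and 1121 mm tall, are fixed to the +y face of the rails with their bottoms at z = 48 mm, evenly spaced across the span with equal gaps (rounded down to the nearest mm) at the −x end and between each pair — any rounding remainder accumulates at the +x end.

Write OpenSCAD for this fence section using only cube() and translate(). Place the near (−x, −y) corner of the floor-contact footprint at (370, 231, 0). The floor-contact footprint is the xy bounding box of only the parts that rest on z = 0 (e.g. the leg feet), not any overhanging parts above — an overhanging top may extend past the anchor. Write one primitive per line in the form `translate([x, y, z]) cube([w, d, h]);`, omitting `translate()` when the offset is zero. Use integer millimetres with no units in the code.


translate([370, 231, 0]) cube([87, 87, 1278]);
translate([1945, 231, 0]) cube([87, 87, 1278]);
translate([457, 231, 167]) cube([1488, 87, 84]);
translate([457, 231, 947]) cube([1488, 87, 84]);
translate([580, 318, 48]) cube([104, 18, 1121]);
translate([807, 318, 48]) cube([104, 18, 1121]);
translate([1034, 318, 48]) cube([104, 18, 1121]);
translate([1261, 318, 48]) cube([104, 18, 1121]);
translate([1488, 318, 48]) cube([104, 18, 1121]);
translate([1715, 318, 48]) cube([104, 18, 1121]);


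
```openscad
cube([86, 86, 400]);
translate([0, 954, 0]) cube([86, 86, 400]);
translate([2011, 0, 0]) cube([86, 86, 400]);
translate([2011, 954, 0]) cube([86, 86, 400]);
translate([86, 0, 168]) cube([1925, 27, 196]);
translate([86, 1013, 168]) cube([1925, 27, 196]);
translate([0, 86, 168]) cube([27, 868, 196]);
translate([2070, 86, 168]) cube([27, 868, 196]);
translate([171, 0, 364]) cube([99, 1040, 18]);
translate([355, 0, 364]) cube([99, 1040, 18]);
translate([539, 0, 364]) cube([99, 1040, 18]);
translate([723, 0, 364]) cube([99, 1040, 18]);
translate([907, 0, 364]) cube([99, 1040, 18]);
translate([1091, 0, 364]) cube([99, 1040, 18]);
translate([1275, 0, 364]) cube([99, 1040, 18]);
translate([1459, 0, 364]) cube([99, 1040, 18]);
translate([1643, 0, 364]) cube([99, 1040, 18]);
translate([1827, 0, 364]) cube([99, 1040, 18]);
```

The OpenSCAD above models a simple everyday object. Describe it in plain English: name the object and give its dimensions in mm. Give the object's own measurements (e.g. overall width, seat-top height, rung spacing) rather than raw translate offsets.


A bed frame 2097 mm long (x) by 1040 mm wide (y). Four 86×86 mm corner posts, 400 mm tall, at the corners of the footprint. Four rails of 27 mm thickness and 196 mm height run between adjacent posts with their undersides at z = 168 mm, their outer faces flush with the outside of the frame (the two x-running rails run between the posts' inner faces; the two y-running rails run between the posts' inner faces). 10 slats, each 99 mm wide (x) and 18 mm thick, lie across the top of the two x-running rails, running the full 1040 mm width of the frame in y; along x they sit between the end posts with a 85 mm gap after the −x posts and between neighbouring slats and before the +x posts.


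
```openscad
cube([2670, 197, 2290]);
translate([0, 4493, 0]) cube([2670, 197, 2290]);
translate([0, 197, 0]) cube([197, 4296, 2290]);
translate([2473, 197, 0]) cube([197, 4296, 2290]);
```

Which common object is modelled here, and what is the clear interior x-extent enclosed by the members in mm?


A house (or room) frame. The interior width is 2276 mm.

Four 2290 mm walls enclosing a rectangle with no floor or roof — a room or house frame. Outside width is 2670 mm and wall thickness is 197 mm, so the interior width is 2670 − 2 × 197 = 2276 mm.


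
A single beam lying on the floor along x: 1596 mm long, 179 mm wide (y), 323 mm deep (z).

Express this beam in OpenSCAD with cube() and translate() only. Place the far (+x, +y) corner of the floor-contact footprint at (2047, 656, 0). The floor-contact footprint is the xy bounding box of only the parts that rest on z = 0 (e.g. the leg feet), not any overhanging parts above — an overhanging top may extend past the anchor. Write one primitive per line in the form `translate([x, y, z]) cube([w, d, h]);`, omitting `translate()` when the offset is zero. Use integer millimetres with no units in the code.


translate([451, 477, 0]) cube([1596, 179, 323]);


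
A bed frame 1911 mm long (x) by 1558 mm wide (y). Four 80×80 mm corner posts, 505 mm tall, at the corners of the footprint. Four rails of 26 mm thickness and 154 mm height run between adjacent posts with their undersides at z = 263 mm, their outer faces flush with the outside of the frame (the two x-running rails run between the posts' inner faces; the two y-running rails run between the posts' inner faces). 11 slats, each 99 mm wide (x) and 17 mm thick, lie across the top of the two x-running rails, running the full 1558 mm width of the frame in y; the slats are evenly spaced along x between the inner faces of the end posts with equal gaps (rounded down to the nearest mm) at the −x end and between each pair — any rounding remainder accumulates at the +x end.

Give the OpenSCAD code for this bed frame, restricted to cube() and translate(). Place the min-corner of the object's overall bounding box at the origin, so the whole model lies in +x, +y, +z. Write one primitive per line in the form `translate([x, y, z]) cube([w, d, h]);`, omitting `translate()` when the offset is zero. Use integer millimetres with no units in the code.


cube([80, 80, 505]);
translate([0, 1478, 0]) cube([80, 80, 505]);
translate([1831, 0, 0]) cube([80, 80, 505]);
translate([1831, 1478, 0]) cube([80, 80, 505]);
translate([80, 0, 263]) cube([1751, 26, 154]);
translate([80, 1532, 263]) cube([1751, 26, 154]);
translate([0, 80, 263]) cube([26, 1398, 154]);
translate([1885, 80, 263]) cube([26, 1398, 154]);
translate([135, 0, 417]) cube([99, 1558, 17]);
translate([289, 0, 417]) cube([99, 1558, 17]);
translate([443, 0, 417]) cube([99, 1558, 17]);
translate([597, 0, 417]) cube([99, 1558, 17]);
translate([751, 0, 417]) cube([99, 1558, 17]);
translate([905, 0, 417]) cube([99, 1558, 17]);
translate([1059, 0, 417]) cube([99, 1558, 17]);
translate([1213, 0, 417]) cube([99, 1558, 17]);
translate([1367, 0, 417]) cube([99, 1558, 17]);
translate([1521, 0, 417]) cube([99, 1558, 17]);
translate([1675, 0, 417]) cube([99, 1558, 17]);


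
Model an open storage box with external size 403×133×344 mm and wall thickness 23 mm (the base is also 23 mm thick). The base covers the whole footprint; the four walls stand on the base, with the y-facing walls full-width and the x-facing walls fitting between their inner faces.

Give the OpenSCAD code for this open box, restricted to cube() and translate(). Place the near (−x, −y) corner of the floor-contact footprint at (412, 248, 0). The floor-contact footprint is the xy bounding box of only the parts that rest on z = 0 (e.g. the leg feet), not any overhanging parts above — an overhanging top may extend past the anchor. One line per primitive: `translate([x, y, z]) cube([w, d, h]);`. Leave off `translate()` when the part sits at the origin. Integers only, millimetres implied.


translate([412, 248, 0]) cube([403, 133, 23]);
translate([412, 248, 23]) cube([403, 23, 321]);
translate([412, 358, 23]) cube([403, 23, 321]);
translate([412, 271, 23]) cube([23, 87, 321]);
translate([792, 271, 23]) cube([23, 87, 321]);


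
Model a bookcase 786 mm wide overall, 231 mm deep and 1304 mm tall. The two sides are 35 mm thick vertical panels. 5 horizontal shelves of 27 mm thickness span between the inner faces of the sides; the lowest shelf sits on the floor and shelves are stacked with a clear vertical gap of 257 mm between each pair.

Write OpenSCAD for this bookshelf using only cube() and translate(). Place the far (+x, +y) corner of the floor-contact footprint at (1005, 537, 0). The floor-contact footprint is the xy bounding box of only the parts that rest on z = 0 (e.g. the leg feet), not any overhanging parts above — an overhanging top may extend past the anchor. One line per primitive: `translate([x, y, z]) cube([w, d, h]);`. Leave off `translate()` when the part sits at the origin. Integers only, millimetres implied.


translate([219, 306, 0]) cube([35, 231, 1304]);
translate([970, 306, 0]) cube([35, 231, 1304]);
translate([254, 306, 0]) cube([716, 231, 27]);
translate([254, 306, 284]) cube([716, 231, 27]);
translate([254, 306, 568]) cube([716, 231, 27]);
translate([254, 306, 852]) cube([716, 231, 27]);
translate([254, 306, 1136]) cube([716, 231, 27]);


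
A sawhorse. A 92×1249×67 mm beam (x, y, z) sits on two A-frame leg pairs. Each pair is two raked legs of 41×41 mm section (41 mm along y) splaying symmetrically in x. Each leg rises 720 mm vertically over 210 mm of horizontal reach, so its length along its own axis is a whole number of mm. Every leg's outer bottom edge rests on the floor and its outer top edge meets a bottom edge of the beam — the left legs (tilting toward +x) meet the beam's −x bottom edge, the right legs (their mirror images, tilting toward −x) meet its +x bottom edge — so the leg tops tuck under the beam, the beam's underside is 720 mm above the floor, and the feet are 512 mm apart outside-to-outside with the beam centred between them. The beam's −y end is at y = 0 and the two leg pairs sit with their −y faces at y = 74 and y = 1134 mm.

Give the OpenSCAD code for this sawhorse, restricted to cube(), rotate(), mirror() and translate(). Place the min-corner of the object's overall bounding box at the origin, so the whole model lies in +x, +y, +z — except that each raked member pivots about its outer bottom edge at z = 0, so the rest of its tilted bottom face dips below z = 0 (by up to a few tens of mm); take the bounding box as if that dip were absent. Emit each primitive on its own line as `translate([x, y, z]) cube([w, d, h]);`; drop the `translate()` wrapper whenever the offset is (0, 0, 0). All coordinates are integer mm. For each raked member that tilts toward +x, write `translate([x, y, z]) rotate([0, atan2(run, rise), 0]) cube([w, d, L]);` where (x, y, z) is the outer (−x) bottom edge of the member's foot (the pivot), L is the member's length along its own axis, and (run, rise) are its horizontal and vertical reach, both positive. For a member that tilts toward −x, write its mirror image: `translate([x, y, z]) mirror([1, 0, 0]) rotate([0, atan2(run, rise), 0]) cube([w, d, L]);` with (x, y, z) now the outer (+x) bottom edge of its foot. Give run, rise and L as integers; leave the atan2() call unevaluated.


translate([210, 0, 720]) cube([92, 1249, 67]);
translate([0, 74, 0]) rotate([0, atan2(210, 720), 0]) cube([41, 41, 750]);
translate([512, 74, 0]) mirror([1, 0, 0]) rotate([0, atan2(210, 720), 0]) cube([41, 41, 750]);
translate([0, 1134, 0]) rotate([0, atan2(210, 720), 0]) cube([41, 41, 750]);
translate([512, 1134, 0]) mirror([1, 0, 0]) rotate([0, atan2(210, 720), 0]) cube([41, 41, 750]);


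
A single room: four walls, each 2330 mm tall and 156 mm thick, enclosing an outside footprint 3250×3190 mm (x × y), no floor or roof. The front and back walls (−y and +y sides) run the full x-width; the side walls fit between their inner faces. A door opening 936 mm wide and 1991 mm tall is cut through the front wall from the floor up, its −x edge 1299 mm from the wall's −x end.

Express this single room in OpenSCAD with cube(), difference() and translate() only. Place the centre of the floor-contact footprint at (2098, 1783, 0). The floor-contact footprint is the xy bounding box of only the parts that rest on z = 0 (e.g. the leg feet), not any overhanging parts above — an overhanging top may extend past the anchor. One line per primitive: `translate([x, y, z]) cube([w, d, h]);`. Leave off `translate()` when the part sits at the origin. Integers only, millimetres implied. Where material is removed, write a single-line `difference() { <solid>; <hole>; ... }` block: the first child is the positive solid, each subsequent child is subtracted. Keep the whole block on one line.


difference() { translate([473, 188, 0]) cube([3250, 156, 2330]); translate([1772, 188, 0]) cube([936, 156, 1991]); }
translate([473, 3222, 0]) cube([3250, 156, 2330]);
translate([473, 344, 0]) cube([156, 2878, 2330]);
translate([3567, 344, 0]) cube([156, 2878, 2330]);
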